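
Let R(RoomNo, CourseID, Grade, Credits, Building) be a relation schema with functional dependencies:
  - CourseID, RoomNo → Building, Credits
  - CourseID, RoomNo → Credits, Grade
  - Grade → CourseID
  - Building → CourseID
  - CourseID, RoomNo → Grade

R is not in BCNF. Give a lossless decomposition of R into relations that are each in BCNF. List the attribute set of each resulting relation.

Candidate keys of the original relation: {Building, RoomNo}, {CourseID, RoomNo}, {Grade, RoomNo}.
{Building, CourseID, Credits, Grade, RoomNo}: {Grade} determines {CourseID, Grade} here but is not a superkey — split on Grade → CourseID, giving {CourseID, Grade} and {Building, Credits, Grade, RoomNo}.
{CourseID, Grade} is in BCNF.
{Building, Credits, Grade, RoomNo} is in BCNF.

{Building, Credits, Grade, RoomNo}; {CourseID, Grade}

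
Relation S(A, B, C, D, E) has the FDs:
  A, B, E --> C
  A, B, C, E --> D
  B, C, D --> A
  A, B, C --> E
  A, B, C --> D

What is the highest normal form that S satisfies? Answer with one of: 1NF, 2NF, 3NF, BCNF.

BCNF

Candidate keys: {A, B, C}, {A, B, E}, {B, C, D}. Prime attributes: {A, B, C, D, E}.
Each dependency's left side is a superkey — BCNF holds.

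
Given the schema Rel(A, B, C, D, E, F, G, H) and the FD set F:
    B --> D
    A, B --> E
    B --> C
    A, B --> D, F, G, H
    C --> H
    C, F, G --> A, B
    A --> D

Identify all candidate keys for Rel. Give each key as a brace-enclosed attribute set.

{A, B} is a candidate key since {A, B}⁺ = {A, B, C, D, E, F, G, H} covers every attribute.
{B, F, G} is a candidate key since {B, F, G}⁺ = {A, B, C, D, E, F, G, H} covers every attribute.
{C, F, G} is a candidate key since {C, F, G}⁺ = {A, B, C, D, E, F, G, H} covers every attribute.
No proper subset of any of these is a key, and no other minimal superkey exists.

{A, B}, {B, F, G}, {C, F, G}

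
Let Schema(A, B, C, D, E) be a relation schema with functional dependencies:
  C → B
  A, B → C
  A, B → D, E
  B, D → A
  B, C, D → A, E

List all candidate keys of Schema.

{A, B}, {A, C}, {B, D}, {C, D}

{A, B} is a candidate key since {A, B}⁺ = {A, B, C, D, E} covers every attribute.
{A, C} is a candidate key since {A, C}⁺ = {A, B, C, D, E} covers every attribute.
{B, D} is a candidate key since {B, D}⁺ = {A, B, C, D, E} covers every attribute.
{C, D} is a candidate key since {C, D}⁺ = {A, B, C, D, E} covers every attribute.
These are minimal and exhaustive — every other superkey contains one of them.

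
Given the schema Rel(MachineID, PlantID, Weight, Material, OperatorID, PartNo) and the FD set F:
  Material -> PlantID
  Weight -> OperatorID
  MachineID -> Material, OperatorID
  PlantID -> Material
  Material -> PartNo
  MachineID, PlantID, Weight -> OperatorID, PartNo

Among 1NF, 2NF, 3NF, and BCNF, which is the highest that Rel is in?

Candidate key: {MachineID, Weight}. Prime attributes: {MachineID, Weight}.
For Material -> PlantID we have {Material}⁺ = {Material, PartNo, PlantID}; {Material} is not a superkey, so BCNF fails.
Material -> PlantID has non-prime {PlantID} on the right and a non-superkey on the left, so 3NF fails.
Since {MachineID} ⊂ {MachineID, Weight} and {MachineID}⁺ ⊇ {Material, OperatorID, PartNo, PlantID} with {Material, OperatorID, PartNo, PlantID} non-prime, there is a partial dependency; 2NF fails.

1NF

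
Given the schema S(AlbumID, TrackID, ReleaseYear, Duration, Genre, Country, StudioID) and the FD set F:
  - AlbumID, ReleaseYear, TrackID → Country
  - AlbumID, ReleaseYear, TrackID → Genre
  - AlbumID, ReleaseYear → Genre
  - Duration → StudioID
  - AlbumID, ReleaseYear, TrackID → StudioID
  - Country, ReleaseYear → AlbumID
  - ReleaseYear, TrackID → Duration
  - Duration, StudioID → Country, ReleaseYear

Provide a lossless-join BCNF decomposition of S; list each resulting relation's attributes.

{AlbumID, Country, ReleaseYear}; {AlbumID, Genre, ReleaseYear}; {Country, Duration, ReleaseYear, StudioID}; {Duration, TrackID}

Candidate keys of the original relation: {Duration, TrackID}, {ReleaseYear, TrackID}.
Within {AlbumID, Country, Duration, Genre, ReleaseYear, StudioID, TrackID}: {AlbumID, ReleaseYear}⁺ ∩ {AlbumID, Country, Duration, Genre, ReleaseYear, StudioID, TrackID} = {AlbumID, Genre, ReleaseYear}, not the whole set, so AlbumID, ReleaseYear → Genre violates BCNF; decompose into {AlbumID, Genre, ReleaseYear} and {AlbumID, Country, Duration, ReleaseYear, StudioID, TrackID}.
{AlbumID, Genre, ReleaseYear} has no BCNF violation.
Within {AlbumID, Country, Duration, ReleaseYear, StudioID, TrackID}: {Duration}⁺ ∩ {AlbumID, Country, Duration, ReleaseYear, StudioID, TrackID} = {AlbumID, Country, Duration, ReleaseYear, StudioID}, not the whole set, so Duration → AlbumID, Country, ReleaseYear, StudioID violates BCNF; decompose into {AlbumID, Country, Duration, ReleaseYear, StudioID} and {Duration, TrackID}.
Within {AlbumID, Country, Duration, ReleaseYear, StudioID}: {Country, ReleaseYear}⁺ ∩ {AlbumID, Country, Duration, ReleaseYear, StudioID} = {AlbumID, Country, ReleaseYear}, not the whole set, so Country, ReleaseYear → AlbumID violates BCNF; decompose into {AlbumID, Country, ReleaseYear} and {Country, Duration, ReleaseYear, StudioID}.
{AlbumID, Country, ReleaseYear} has no BCNF violation.
{Country, Duration, ReleaseYear, StudioID} has no BCNF violation.
{Duration, TrackID} has no BCNF violation.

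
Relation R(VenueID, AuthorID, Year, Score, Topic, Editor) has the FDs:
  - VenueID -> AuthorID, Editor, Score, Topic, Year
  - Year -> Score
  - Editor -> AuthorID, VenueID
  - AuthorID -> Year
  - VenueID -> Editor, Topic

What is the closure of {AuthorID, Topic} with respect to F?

{AuthorID, Score, Topic, Year}

Start with {AuthorID, Topic}.
AuthorID -> Year applies; add {Year} → now {AuthorID, Topic, Year}.
Year -> Score applies; add {Score} → now {AuthorID, Score, Topic, Year}.
No further FD applies.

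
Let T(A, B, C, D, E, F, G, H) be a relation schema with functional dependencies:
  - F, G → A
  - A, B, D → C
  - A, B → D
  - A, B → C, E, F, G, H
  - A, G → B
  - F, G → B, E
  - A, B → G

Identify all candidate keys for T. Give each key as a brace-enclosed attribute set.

{A, B}⁺ = {A, B, C, D, E, F, G, H}, which is every attribute, so {A, B} is a candidate key.
{A, G}⁺ = {A, B, C, D, E, F, G, H}, which is every attribute, so {A, G} is a candidate key.
{F, G}⁺ = {A, B, C, D, E, F, G, H}, which is every attribute, so {F, G} is a candidate key.
These are minimal and exhaustive — every other superkey contains one of them.

{A, B}, {A, G}, {F, G}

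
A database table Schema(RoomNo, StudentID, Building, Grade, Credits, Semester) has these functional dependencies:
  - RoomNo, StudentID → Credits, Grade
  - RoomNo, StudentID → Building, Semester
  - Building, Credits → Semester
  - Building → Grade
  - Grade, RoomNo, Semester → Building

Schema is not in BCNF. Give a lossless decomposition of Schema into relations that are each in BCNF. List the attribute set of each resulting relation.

{Building, Credits, RoomNo, StudentID}; {Building, Credits, Semester}; {Building, Grade}

Candidate key of the original relation: {RoomNo, StudentID}.
In {Building, Credits, Grade, RoomNo, Semester, StudentID}, {Building, Credits} is not a superkey ({Building, Credits}⁺ restricted to this set is {Building, Credits, Grade, Semester}), so split on Building, Credits → Grade, Semester into {Building, Credits, Grade, Semester} and {Building, Credits, RoomNo, StudentID}.
In {Building, Credits, Grade, Semester}, {Building} is not a superkey ({Building}⁺ restricted to this set is {Building, Grade}), so split on Building → Grade into {Building, Grade} and {Building, Credits, Semester}.
{Building, Grade} is in BCNF.
{Building, Credits, Semester} is in BCNF.
{Building, Credits, RoomNo, StudentID} is in BCNF.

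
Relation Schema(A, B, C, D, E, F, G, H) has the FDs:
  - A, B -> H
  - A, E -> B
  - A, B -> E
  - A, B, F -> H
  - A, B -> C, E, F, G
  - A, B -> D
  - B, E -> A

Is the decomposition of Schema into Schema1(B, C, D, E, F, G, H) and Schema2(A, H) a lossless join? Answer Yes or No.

The shared attributes are {H} and {H}⁺ = {H}.
The closure covers neither Schema1 nor Schema2 entirely; the join is not lossless.

No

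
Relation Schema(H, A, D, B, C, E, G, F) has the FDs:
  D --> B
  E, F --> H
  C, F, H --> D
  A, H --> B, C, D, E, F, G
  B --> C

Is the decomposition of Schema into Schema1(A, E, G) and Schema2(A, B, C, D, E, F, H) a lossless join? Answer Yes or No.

No

Common attributes: {A, E}; their closure is {A, E}.
Neither Schema1 nor Schema2 is contained in that closure, so the decomposition is lossy.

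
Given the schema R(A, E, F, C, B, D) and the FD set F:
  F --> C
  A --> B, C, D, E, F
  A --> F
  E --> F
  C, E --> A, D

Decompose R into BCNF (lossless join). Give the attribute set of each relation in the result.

Candidate keys of the original relation: {A}, {E}.
{A, B, C, D, E, F}: {F} determines {C, F} here but is not a superkey — split on F --> C, giving {C, F} and {A, B, D, E, F}.
{C, F} is in BCNF.
{A, B, D, E, F} is in BCNF.

{A, B, D, E, F}; {C, F}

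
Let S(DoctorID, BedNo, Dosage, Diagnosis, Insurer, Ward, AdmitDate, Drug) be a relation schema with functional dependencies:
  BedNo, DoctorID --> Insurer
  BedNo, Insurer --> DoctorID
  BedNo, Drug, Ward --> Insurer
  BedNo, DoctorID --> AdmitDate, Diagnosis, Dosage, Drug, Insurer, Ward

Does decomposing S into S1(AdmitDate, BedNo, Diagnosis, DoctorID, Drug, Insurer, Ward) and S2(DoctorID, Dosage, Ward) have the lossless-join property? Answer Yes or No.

Common attributes: {DoctorID, Ward}; their closure is {DoctorID, Ward}.
Neither S1 nor S2 is contained in that closure, so the decomposition is lossy.

No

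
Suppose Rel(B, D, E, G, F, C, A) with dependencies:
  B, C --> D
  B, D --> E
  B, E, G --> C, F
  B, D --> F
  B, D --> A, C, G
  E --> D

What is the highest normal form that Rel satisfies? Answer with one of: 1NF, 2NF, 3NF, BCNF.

3NF

Candidate keys: {B, C}, {B, D}, {B, E}. Prime attributes: {B, C, D, E}.
E --> D: {E}⁺ = {D, E}, which is not all of the attributes, so the left side is not a superkey — BCNF is violated.
But every attribute on its right side ({D}) is prime, and the same holds for every other non-superkey FD, so 3NF still holds.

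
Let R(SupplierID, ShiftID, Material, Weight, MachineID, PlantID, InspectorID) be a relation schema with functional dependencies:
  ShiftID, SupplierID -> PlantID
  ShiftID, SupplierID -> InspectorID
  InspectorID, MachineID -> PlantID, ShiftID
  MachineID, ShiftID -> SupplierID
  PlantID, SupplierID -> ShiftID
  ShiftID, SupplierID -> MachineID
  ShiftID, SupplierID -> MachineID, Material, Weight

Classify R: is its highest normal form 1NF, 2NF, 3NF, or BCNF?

BCNF

Candidate keys: {InspectorID, MachineID}, {MachineID, ShiftID}, {PlantID, SupplierID}, {ShiftID, SupplierID}. Prime attributes: {InspectorID, MachineID, PlantID, ShiftID, SupplierID}.
The left-hand side of every FD is a superkey, so BCNF is satisfied.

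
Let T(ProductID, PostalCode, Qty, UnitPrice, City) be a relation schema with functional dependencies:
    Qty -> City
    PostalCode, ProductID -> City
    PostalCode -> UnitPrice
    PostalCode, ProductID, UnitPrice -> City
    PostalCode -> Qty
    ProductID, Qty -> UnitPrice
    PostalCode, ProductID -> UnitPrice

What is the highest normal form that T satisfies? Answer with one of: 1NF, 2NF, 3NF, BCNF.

1NF

Candidate key: {PostalCode, ProductID}. Prime attributes: {PostalCode, ProductID}.
Qty -> City breaks BCNF: {Qty}⁺ = {City, Qty}, so {Qty} is not a superkey.
Because {City} is non-prime and the left side of Qty -> City is not a superkey, the relation is not in 3NF.
{PostalCode} is a proper subset of the key {PostalCode, ProductID}, and {PostalCode}⁺ contains the non-prime attributes {City, Qty, UnitPrice} — a partial dependency, so 2NF is violated.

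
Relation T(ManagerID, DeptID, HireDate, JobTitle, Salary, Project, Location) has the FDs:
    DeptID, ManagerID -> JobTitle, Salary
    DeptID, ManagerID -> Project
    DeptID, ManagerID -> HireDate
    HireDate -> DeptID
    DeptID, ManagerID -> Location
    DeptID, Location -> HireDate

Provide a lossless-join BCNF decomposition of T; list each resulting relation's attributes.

{DeptID, HireDate}; {HireDate, JobTitle, Location, ManagerID, Project, Salary}

Candidate keys of the original relation: {DeptID, ManagerID}, {HireDate, ManagerID}.
{DeptID, HireDate, JobTitle, Location, ManagerID, Project, Salary}: {HireDate} determines {DeptID, HireDate} here but is not a superkey — split on HireDate -> DeptID, giving {DeptID, HireDate} and {HireDate, JobTitle, Location, ManagerID, Project, Salary}.
{DeptID, HireDate}: every determinant is a superkey — BCNF.
{HireDate, JobTitle, Location, ManagerID, Project, Salary}: every determinant is a superkey — BCNF.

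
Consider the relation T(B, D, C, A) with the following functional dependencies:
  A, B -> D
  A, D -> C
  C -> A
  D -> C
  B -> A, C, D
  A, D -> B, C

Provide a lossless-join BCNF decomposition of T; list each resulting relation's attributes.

{A, C}; {B, C, D}

Candidate keys of the original relation: {B}, {D}.
In {A, B, C, D}, {C} is not a superkey ({C}⁺ restricted to this set is {A, C}), so split on C -> A into {A, C} and {B, C, D}.
{A, C} is in BCNF.
{B, C, D} is in BCNF.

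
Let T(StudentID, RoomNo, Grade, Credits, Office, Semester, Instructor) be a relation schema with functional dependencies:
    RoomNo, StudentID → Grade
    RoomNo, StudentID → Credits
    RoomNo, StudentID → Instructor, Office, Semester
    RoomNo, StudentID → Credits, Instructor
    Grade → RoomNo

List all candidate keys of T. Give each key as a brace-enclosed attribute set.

Attributes never on any right-hand side: {StudentID} — every candidate key must contain it.
Closure of {Grade, StudentID} is {Credits, Grade, Instructor, Office, RoomNo, Semester, StudentID}, the whole schema; {Grade, StudentID} is a candidate key.
Closure of {RoomNo, StudentID} is {Credits, Grade, Instructor, Office, RoomNo, Semester, StudentID}, the whole schema; {RoomNo, StudentID} is a candidate key.
These are minimal and exhaustive — every other superkey contains one of them.

{Grade, StudentID}, {RoomNo, StudentID}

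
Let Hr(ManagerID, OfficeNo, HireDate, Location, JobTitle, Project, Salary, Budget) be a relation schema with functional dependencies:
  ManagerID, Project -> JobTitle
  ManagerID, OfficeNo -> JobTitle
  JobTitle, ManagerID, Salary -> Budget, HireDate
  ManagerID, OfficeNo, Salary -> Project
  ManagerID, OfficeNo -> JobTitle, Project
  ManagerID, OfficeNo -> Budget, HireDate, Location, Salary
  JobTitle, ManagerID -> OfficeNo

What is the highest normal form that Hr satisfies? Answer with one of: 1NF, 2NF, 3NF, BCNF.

BCNF

Candidate keys: {JobTitle, ManagerID}, {ManagerID, OfficeNo}, {ManagerID, Project}. Prime attributes: {JobTitle, ManagerID, OfficeNo, Project}.
Every FD has a superkey on the left, so the relation is in BCNF.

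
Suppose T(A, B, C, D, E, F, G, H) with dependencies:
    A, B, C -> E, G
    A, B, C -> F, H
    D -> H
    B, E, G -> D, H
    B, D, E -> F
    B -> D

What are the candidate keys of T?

{A, B, C}

{A, B, C} never appear on the right of any FD, so every key must include all of them.
{A, B, C}⁺ = {A, B, C, D, E, F, G, H}, which is every attribute, so {A, B, C} is a candidate key.
Every other attribute set either contains this one or has a smaller closure.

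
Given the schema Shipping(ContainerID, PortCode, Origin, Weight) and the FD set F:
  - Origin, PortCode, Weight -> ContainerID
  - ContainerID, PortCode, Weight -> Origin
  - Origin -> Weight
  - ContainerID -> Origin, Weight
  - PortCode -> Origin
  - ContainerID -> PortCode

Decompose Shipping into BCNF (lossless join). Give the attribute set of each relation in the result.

Candidate keys of the original relation: {ContainerID}, {PortCode}.
Within {ContainerID, Origin, PortCode, Weight}: {Origin}⁺ ∩ {ContainerID, Origin, PortCode, Weight} = {Origin, Weight}, not the whole set, so Origin -> Weight violates BCNF; decompose into {Origin, Weight} and {ContainerID, Origin, PortCode}.
{Origin, Weight} is in BCNF.
{ContainerID, Origin, PortCode} is in BCNF.

{ContainerID, Origin, PortCode}; {Origin, Weight}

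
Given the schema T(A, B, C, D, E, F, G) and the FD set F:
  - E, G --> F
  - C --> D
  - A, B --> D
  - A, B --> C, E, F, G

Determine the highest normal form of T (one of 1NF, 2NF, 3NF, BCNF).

2NF

Candidate key: {A, B}. Prime attributes: {A, B}.
E, G --> F breaks BCNF: {E, G}⁺ = {E, F, G}, so {E, G} is not a superkey.
E, G --> F determines the non-prime attribute {F} from a non-superkey — 3NF is violated.
No non-prime attribute depends on a proper subset of any candidate key, so 2NF holds.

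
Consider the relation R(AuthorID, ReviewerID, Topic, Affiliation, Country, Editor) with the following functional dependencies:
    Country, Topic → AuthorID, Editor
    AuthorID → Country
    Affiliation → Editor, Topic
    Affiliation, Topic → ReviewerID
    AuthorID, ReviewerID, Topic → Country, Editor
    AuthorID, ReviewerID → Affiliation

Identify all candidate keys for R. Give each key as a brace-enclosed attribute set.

Closure of {Affiliation, AuthorID} is {Affiliation, AuthorID, Country, Editor, ReviewerID, Topic}, the whole schema; {Affiliation, AuthorID} is a candidate key.
Closure of {Affiliation, Country} is {Affiliation, AuthorID, Country, Editor, ReviewerID, Topic}, the whole schema; {Affiliation, Country} is a candidate key.
Closure of {AuthorID, ReviewerID} is {Affiliation, AuthorID, Country, Editor, ReviewerID, Topic}, the whole schema; {AuthorID, ReviewerID} is a candidate key.
Closure of {Country, ReviewerID, Topic} is {Affiliation, AuthorID, Country, Editor, ReviewerID, Topic}, the whole schema; {Country, ReviewerID, Topic} is a candidate key.
No proper subset of any of these is a key, and no other minimal superkey exists.

{Affiliation, AuthorID}, {Affiliation, Country}, {AuthorID, ReviewerID}, {Country, ReviewerID, Topic}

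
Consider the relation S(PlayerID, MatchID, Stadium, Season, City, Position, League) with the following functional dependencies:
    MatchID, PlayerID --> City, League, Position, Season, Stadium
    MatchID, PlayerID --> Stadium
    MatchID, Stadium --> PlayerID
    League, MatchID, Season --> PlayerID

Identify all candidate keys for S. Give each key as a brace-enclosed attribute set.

{MatchID} never appears on the right of any FD, so every key must include it.
Closure of {MatchID, PlayerID} is {City, League, MatchID, PlayerID, Position, Season, Stadium}, the whole schema; {MatchID, PlayerID} is a candidate key.
Closure of {MatchID, Stadium} is {City, League, MatchID, PlayerID, Position, Season, Stadium}, the whole schema; {MatchID, Stadium} is a candidate key.
Closure of {League, MatchID, Season} is {City, League, MatchID, PlayerID, Position, Season, Stadium}, the whole schema; {League, MatchID, Season} is a candidate key.
Any other superkey properly contains one of these, so there are no further candidate keys.

{League, MatchID, Season}, {MatchID, PlayerID}, {MatchID, Stadium}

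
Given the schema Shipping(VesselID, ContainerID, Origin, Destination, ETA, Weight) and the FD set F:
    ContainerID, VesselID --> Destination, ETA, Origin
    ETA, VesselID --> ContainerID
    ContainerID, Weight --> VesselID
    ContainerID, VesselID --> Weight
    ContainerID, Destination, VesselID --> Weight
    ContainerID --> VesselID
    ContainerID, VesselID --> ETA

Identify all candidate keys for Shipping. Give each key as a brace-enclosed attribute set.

{ContainerID}, {ETA, VesselID}

Closure of {ContainerID} is {ContainerID, Destination, ETA, Origin, VesselID, Weight}, the whole schema; {ContainerID} is a candidate key.
Closure of {ETA, VesselID} is {ContainerID, Destination, ETA, Origin, VesselID, Weight}, the whole schema; {ETA, VesselID} is a candidate key.
These are minimal and exhaustive — every other superkey contains one of them.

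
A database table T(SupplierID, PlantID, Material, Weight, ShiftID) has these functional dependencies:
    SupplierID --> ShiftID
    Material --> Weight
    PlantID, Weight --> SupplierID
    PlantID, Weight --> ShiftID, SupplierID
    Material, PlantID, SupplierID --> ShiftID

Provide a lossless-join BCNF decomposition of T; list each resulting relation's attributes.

Candidate key of the original relation: {Material, PlantID}.
{Material, PlantID, ShiftID, SupplierID, Weight}: {SupplierID} determines {ShiftID, SupplierID} here but is not a superkey — split on SupplierID --> ShiftID, giving {ShiftID, SupplierID} and {Material, PlantID, SupplierID, Weight}.
{ShiftID, SupplierID}: every determinant is a superkey — BCNF.
{Material, PlantID, SupplierID, Weight}: {Material} determines {Material, Weight} here but is not a superkey — split on Material --> Weight, giving {Material, Weight} and {Material, PlantID, SupplierID}.
{Material, Weight}: every determinant is a superkey — BCNF.
{Material, PlantID, SupplierID}: every determinant is a superkey — BCNF.

{Material, PlantID, SupplierID}; {Material, Weight}; {ShiftID, SupplierID}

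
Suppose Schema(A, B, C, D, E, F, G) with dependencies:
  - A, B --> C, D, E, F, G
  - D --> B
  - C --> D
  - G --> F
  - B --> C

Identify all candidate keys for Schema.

{A, B}, {A, C}, {A, D}

No FD produces {A}, so it must be in every candidate key.
{A, B} is a candidate key since {A, B}⁺ = {A, B, C, D, E, F, G} covers every attribute.
{A, C} is a candidate key since {A, C}⁺ = {A, B, C, D, E, F, G} covers every attribute.
{A, D} is a candidate key since {A, D}⁺ = {A, B, C, D, E, F, G} covers every attribute.
These are minimal and exhaustive — every other superkey contains one of them.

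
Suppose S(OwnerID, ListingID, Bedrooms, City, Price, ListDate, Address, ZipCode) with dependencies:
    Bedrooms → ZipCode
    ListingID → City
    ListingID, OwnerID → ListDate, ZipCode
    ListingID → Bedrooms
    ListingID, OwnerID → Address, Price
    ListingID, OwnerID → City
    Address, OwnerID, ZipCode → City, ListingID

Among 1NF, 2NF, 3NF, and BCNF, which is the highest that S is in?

1NF

Candidate keys: {Address, Bedrooms, OwnerID}, {Address, OwnerID, ZipCode}, {ListingID, OwnerID}. Prime attributes: {Address, Bedrooms, ListingID, OwnerID, ZipCode}.
Bedrooms → ZipCode breaks BCNF: {Bedrooms}⁺ = {Bedrooms, ZipCode}, so {Bedrooms} is not a superkey.
Because {City} is non-prime and the left side of ListingID → City is not a superkey, the relation is not in 3NF.
The proper key subset {ListingID} of {ListingID, OwnerID} determines non-prime {City}, so the relation is not even in 2NF.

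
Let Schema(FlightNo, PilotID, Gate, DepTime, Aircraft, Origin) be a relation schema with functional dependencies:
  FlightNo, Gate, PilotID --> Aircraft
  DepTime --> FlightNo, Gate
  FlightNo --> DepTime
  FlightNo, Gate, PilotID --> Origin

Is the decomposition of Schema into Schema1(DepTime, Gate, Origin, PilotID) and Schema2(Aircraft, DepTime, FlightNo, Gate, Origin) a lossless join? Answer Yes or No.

No

The shared attributes are {DepTime, Gate, Origin} and {DepTime, Gate, Origin}⁺ = {DepTime, FlightNo, Gate, Origin}.
The closure covers neither Schema1 nor Schema2 entirely; the join is not lossless.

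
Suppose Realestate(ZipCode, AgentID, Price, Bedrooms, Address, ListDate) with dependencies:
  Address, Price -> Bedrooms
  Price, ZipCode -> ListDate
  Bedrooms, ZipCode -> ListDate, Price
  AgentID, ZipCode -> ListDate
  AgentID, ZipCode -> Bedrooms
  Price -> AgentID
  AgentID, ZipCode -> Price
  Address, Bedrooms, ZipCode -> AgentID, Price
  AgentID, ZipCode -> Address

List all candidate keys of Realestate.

{AgentID, ZipCode}, {Bedrooms, ZipCode}, {Price, ZipCode}

No FD produces {ZipCode}, so it must be in every candidate key.
{AgentID, ZipCode}⁺ = {Address, AgentID, Bedrooms, ListDate, Price, ZipCode}, which is every attribute, so {AgentID, ZipCode} is a candidate key.
{Bedrooms, ZipCode}⁺ = {Address, AgentID, Bedrooms, ListDate, Price, ZipCode}, which is every attribute, so {Bedrooms, ZipCode} is a candidate key.
{Price, ZipCode}⁺ = {Address, AgentID, Bedrooms, ListDate, Price, ZipCode}, which is every attribute, so {Price, ZipCode} is a candidate key.
No proper subset of any of these is a key, and no other minimal superkey exists.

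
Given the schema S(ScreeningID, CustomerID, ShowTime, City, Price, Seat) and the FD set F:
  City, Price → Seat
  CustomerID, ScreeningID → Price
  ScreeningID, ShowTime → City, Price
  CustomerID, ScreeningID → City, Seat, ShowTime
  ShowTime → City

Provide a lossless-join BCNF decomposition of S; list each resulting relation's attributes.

{City, Price, Seat}; {City, ShowTime}; {CustomerID, ScreeningID, ShowTime}; {Price, ScreeningID, ShowTime}

Candidate key of the original relation: {CustomerID, ScreeningID}.
In {City, CustomerID, Price, ScreeningID, Seat, ShowTime}, {City, Price} is not a superkey ({City, Price}⁺ restricted to this set is {City, Price, Seat}), so split on City, Price → Seat into {City, Price, Seat} and {City, CustomerID, Price, ScreeningID, ShowTime}.
{City, Price, Seat} is in BCNF.
In {City, CustomerID, Price, ScreeningID, ShowTime}, {ScreeningID, ShowTime} is not a superkey ({ScreeningID, ShowTime}⁺ restricted to this set is {City, Price, ScreeningID, ShowTime}), so split on ScreeningID, ShowTime → City, Price into {City, Price, ScreeningID, ShowTime} and {CustomerID, ScreeningID, ShowTime}.
In {City, Price, ScreeningID, ShowTime}, {ShowTime} is not a superkey ({ShowTime}⁺ restricted to this set is {City, ShowTime}), so split on ShowTime → City into {City, ShowTime} and {Price, ScreeningID, ShowTime}.
{City, ShowTime} is in BCNF.
{Price, ScreeningID, ShowTime} is in BCNF.
{CustomerID, ScreeningID, ShowTime} is in BCNF.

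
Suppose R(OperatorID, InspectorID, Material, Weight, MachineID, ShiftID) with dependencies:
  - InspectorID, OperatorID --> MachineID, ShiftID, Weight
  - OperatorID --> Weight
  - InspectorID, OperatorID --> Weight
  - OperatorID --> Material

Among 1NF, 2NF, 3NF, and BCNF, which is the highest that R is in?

1NF

Candidate key: {InspectorID, OperatorID}. Prime attributes: {InspectorID, OperatorID}.
OperatorID --> Weight: {OperatorID}⁺ = {Material, OperatorID, Weight}, which is not all of the attributes, so the left side is not a superkey — BCNF is violated.
OperatorID --> Weight has non-prime {Weight} on the right and a non-superkey on the left, so 3NF fails.
Since {OperatorID} ⊂ {InspectorID, OperatorID} and {OperatorID}⁺ ⊇ {Material, Weight} with {Material, Weight} non-prime, there is a partial dependency; 2NF fails.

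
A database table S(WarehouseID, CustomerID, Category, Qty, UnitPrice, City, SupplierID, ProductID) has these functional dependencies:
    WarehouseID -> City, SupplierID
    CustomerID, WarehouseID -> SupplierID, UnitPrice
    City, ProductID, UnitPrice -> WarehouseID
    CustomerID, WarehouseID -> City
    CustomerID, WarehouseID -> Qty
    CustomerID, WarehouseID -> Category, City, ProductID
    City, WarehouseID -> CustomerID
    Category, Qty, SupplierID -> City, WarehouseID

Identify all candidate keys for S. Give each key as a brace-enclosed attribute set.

{Category, Qty, SupplierID}, {City, ProductID, UnitPrice}, {WarehouseID}

{WarehouseID} is a candidate key since {WarehouseID}⁺ = {Category, City, CustomerID, ProductID, Qty, SupplierID, UnitPrice, WarehouseID} covers every attribute.
{Category, Qty, SupplierID} is a candidate key since {Category, Qty, SupplierID}⁺ = {Category, City, CustomerID, ProductID, Qty, SupplierID, UnitPrice, WarehouseID} covers every attribute.
{City, ProductID, UnitPrice} is a candidate key since {City, ProductID, UnitPrice}⁺ = {Category, City, CustomerID, ProductID, Qty, SupplierID, UnitPrice, WarehouseID} covers every attribute.
Any other superkey properly contains one of these, so there are no further candidate keys.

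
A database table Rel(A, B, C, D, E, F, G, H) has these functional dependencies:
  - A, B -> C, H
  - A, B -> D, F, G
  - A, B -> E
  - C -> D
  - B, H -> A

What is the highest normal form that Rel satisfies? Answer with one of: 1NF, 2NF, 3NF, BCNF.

Candidate keys: {A, B}, {B, H}. Prime attributes: {A, B, H}.
For C -> D we have {C}⁺ = {C, D}; {C} is not a superkey, so BCNF fails.
C -> D determines the non-prime attribute {D} from a non-superkey — 3NF is violated.
Checking every proper subset of each key, none determines a non-prime attribute — 2NF is satisfied.

2NF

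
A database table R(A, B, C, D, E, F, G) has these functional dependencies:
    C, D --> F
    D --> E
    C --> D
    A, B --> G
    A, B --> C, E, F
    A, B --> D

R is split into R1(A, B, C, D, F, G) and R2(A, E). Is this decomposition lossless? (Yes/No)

No

R1 ∩ R2 = {A}; its closure under F is {A}.
The closure covers neither R1 nor R2 entirely; the join is not lossless.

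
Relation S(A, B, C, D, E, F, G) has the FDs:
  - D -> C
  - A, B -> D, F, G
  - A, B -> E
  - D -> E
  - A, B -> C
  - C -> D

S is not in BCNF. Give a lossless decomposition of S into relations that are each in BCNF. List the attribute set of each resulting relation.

Candidate key of the original relation: {A, B}.
Within {A, B, C, D, E, F, G}: {D}⁺ ∩ {A, B, C, D, E, F, G} = {C, D, E}, not the whole set, so D -> C, E violates BCNF; decompose into {C, D, E} and {A, B, D, F, G}.
{C, D, E} is in BCNF.
{A, B, D, F, G} is in BCNF.

{A, B, D, F, G}; {C, D, E}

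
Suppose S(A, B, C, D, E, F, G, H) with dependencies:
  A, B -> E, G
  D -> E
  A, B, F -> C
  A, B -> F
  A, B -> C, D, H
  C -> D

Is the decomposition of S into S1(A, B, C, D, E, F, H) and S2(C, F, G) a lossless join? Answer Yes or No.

The shared attributes are {C, F} and {C, F}⁺ = {C, D, E, F}.
Neither S1 nor S2 is contained in that closure, so the decomposition is lossy.

No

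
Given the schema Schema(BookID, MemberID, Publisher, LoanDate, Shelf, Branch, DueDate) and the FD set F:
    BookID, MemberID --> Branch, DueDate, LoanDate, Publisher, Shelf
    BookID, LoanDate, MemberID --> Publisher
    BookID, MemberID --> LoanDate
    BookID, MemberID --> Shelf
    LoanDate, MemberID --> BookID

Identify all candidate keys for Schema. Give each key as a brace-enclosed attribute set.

{BookID, MemberID}, {LoanDate, MemberID}

{MemberID} never appears on the right of any FD, so every key must include it.
{BookID, MemberID}⁺ = {BookID, Branch, DueDate, LoanDate, MemberID, Publisher, Shelf}, which is every attribute, so {BookID, MemberID} is a candidate key.
{LoanDate, MemberID}⁺ = {BookID, Branch, DueDate, LoanDate, MemberID, Publisher, Shelf}, which is every attribute, so {LoanDate, MemberID} is a candidate key.
These are minimal and exhaustive — every other superkey contains one of them.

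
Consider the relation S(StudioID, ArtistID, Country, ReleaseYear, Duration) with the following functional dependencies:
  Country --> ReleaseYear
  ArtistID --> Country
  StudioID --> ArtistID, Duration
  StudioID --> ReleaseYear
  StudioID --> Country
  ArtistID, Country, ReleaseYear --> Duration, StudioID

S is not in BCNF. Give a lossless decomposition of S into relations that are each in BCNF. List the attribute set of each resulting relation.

Candidate keys of the original relation: {ArtistID}, {StudioID}.
{ArtistID, Country, Duration, ReleaseYear, StudioID}: {Country} determines {Country, ReleaseYear} here but is not a superkey — split on Country --> ReleaseYear, giving {Country, ReleaseYear} and {ArtistID, Country, Duration, StudioID}.
{Country, ReleaseYear} is in BCNF.
{ArtistID, Country, Duration, StudioID} is in BCNF.

{ArtistID, Country, Duration, StudioID}; {Country, ReleaseYear}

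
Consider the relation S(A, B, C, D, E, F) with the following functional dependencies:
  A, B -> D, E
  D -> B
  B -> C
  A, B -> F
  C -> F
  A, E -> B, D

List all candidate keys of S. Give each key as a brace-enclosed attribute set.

No FD produces {A}, so it must be in every candidate key.
{A, B}⁺ = {A, B, C, D, E, F} — all of the relation — so {A, B} is a candidate key.
{A, D}⁺ = {A, B, C, D, E, F} — all of the relation — so {A, D} is a candidate key.
{A, E}⁺ = {A, B, C, D, E, F} — all of the relation — so {A, E} is a candidate key.
No proper subset of any of these is a key, and no other minimal superkey exists.

{A, B}, {A, D}, {A, E}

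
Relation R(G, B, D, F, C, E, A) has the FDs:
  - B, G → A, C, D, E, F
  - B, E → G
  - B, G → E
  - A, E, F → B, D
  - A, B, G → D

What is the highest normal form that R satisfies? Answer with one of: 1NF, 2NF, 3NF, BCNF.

BCNF

Candidate keys: {A, E, F}, {B, E}, {B, G}. Prime attributes: {A, B, E, F, G}.
The left-hand side of every FD is a superkey, so BCNF is satisfied.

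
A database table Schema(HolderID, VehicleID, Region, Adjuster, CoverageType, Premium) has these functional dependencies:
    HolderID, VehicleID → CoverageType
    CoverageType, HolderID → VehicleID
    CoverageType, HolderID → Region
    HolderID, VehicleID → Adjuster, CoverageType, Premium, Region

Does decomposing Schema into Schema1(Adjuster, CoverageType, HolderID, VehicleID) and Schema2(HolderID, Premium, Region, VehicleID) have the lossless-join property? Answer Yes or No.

Yes

The shared attributes are {HolderID, VehicleID} and {HolderID, VehicleID}⁺ = {Adjuster, CoverageType, HolderID, Premium, Region, VehicleID}.
Since Schema1 ⊆ {Adjuster, CoverageType, HolderID, Premium, Region, VehicleID}, the intersection is a superkey of Schema1; the decomposition is lossless.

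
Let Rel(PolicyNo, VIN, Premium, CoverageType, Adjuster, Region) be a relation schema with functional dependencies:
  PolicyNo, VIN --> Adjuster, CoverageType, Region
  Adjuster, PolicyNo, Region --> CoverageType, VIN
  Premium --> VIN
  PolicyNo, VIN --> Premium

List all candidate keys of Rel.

{PolicyNo} never appears on the right of any FD, so every key must include it.
{PolicyNo, Premium}⁺ = {Adjuster, CoverageType, PolicyNo, Premium, Region, VIN}, which is every attribute, so {PolicyNo, Premium} is a candidate key.
{PolicyNo, VIN}⁺ = {Adjuster, CoverageType, PolicyNo, Premium, Region, VIN}, which is every attribute, so {PolicyNo, VIN} is a candidate key.
{Adjuster, PolicyNo, Region}⁺ = {Adjuster, CoverageType, PolicyNo, Premium, Region, VIN}, which is every attribute, so {Adjuster, PolicyNo, Region} is a candidate key.
These are minimal and exhaustive — every other superkey contains one of them.

{Adjuster, PolicyNo, Region}, {PolicyNo, Premium}, {PolicyNo, VIN}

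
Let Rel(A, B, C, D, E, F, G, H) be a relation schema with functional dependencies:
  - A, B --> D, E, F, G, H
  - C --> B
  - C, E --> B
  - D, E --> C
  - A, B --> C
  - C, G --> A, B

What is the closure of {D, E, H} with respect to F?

Start with {D, E, H}.
D, E --> C applies; add {C} → now {C, D, E, H}.
C --> B applies; add {B} → now {B, C, D, E, H}.
No further FD applies.

{B, C, D, E, H}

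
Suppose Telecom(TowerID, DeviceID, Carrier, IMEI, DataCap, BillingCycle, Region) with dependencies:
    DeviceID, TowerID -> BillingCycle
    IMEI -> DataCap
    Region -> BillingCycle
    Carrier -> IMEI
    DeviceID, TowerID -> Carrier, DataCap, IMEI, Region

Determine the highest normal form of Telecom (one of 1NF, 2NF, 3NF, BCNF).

Candidate key: {DeviceID, TowerID}. Prime attributes: {DeviceID, TowerID}.
For IMEI -> DataCap we have {IMEI}⁺ = {DataCap, IMEI}; {IMEI} is not a superkey, so BCNF fails.
Because {DataCap} is non-prime and the left side of IMEI -> DataCap is not a superkey, the relation is not in 3NF.
Checking every proper subset of each key, none determines a non-prime attribute — 2NF is satisfied.

2NF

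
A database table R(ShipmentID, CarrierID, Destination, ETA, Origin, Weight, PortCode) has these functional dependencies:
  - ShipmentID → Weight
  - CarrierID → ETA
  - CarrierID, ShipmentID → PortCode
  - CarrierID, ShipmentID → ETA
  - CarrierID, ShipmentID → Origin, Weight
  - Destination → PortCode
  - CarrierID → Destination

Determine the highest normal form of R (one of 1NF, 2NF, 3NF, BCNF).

Candidate key: {CarrierID, ShipmentID}. Prime attributes: {CarrierID, ShipmentID}.
ShipmentID → Weight: {ShipmentID}⁺ = {ShipmentID, Weight}, which is not all of the attributes, so the left side is not a superkey — BCNF is violated.
ShipmentID → Weight has non-prime {Weight} on the right and a non-superkey on the left, so 3NF fails.
{CarrierID} is a proper subset of the key {CarrierID, ShipmentID}, and {CarrierID}⁺ contains the non-prime attributes {Destination, ETA, PortCode} — a partial dependency, so 2NF is violated.

1NF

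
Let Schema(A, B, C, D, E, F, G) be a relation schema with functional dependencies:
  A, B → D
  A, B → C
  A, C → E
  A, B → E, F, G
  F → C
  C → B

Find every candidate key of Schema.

{A, B}, {A, C}, {A, F}

Attributes never on any right-hand side: {A} — every candidate key must contain it.
Closure of {A, B} is {A, B, C, D, E, F, G}, the whole schema; {A, B} is a candidate key.
Closure of {A, C} is {A, B, C, D, E, F, G}, the whole schema; {A, C} is a candidate key.
Closure of {A, F} is {A, B, C, D, E, F, G}, the whole schema; {A, F} is a candidate key.
These are minimal and exhaustive — every other superkey contains one of them.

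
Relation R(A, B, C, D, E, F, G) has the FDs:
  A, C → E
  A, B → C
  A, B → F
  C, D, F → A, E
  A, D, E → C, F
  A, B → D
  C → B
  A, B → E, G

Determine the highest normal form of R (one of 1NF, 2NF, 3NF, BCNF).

Candidate keys: {A, B}, {A, C}, {A, D, E}, {C, D, F}. Prime attributes: {A, B, C, D, E, F}.
C → B: {C}⁺ = {B, C}, which is not all of the attributes, so the left side is not a superkey — BCNF is violated.
Since {B} ⊆ prime attributes and every other non-superkey FD also has a prime right side, the schema is in 3NF.

3NF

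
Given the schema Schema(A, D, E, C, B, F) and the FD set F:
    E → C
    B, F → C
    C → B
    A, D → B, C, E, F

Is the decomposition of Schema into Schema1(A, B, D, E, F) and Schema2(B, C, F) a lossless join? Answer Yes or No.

Common attributes: {B, F}; their closure is {B, C, F}.
Schema2 is contained in that closure, so Schema1 ∩ Schema2 → Schema2 holds and the join is lossless.

Yes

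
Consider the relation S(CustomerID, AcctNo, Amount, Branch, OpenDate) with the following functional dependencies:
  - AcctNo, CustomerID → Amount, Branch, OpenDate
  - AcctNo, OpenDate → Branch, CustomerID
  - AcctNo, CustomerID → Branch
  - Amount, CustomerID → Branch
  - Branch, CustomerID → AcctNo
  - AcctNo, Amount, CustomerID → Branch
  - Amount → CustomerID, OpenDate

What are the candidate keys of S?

{Amount} is a candidate key since {Amount}⁺ = {AcctNo, Amount, Branch, CustomerID, OpenDate} covers every attribute.
{AcctNo, CustomerID} is a candidate key since {AcctNo, CustomerID}⁺ = {AcctNo, Amount, Branch, CustomerID, OpenDate} covers every attribute.
{AcctNo, OpenDate} is a candidate key since {AcctNo, OpenDate}⁺ = {AcctNo, Amount, Branch, CustomerID, OpenDate} covers every attribute.
{Branch, CustomerID} is a candidate key since {Branch, CustomerID}⁺ = {AcctNo, Amount, Branch, CustomerID, OpenDate} covers every attribute.
No proper subset of any of these is a key, and no other minimal superkey exists.

{AcctNo, CustomerID}, {AcctNo, OpenDate}, {Amount}, {Branch, CustomerID}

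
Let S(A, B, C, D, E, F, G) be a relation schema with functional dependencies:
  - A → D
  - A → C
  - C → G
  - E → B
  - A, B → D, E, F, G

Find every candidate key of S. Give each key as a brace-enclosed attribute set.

{A, B}, {A, E}

{A} never appears on the right of any FD, so every key must include it.
{A, B} is a candidate key since {A, B}⁺ = {A, B, C, D, E, F, G} covers every attribute.
{A, E} is a candidate key since {A, E}⁺ = {A, B, C, D, E, F, G} covers every attribute.
These are minimal and exhaustive — every other superkey contains one of them.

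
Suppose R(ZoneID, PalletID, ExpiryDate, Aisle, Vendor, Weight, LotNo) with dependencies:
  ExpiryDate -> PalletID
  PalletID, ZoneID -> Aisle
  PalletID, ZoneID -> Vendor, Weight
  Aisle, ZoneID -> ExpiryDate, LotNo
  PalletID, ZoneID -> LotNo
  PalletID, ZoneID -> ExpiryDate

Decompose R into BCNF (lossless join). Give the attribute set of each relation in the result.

Candidate keys of the original relation: {Aisle, ZoneID}, {ExpiryDate, ZoneID}, {PalletID, ZoneID}.
In {Aisle, ExpiryDate, LotNo, PalletID, Vendor, Weight, ZoneID}, {ExpiryDate} is not a superkey ({ExpiryDate}⁺ restricted to this set is {ExpiryDate, PalletID}), so split on ExpiryDate -> PalletID into {ExpiryDate, PalletID} and {Aisle, ExpiryDate, LotNo, Vendor, Weight, ZoneID}.
{ExpiryDate, PalletID}: every determinant is a superkey — BCNF.
{Aisle, ExpiryDate, LotNo, Vendor, Weight, ZoneID}: every determinant is a superkey — BCNF.

{Aisle, ExpiryDate, LotNo, Vendor, Weight, ZoneID}; {ExpiryDate, PalletID}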